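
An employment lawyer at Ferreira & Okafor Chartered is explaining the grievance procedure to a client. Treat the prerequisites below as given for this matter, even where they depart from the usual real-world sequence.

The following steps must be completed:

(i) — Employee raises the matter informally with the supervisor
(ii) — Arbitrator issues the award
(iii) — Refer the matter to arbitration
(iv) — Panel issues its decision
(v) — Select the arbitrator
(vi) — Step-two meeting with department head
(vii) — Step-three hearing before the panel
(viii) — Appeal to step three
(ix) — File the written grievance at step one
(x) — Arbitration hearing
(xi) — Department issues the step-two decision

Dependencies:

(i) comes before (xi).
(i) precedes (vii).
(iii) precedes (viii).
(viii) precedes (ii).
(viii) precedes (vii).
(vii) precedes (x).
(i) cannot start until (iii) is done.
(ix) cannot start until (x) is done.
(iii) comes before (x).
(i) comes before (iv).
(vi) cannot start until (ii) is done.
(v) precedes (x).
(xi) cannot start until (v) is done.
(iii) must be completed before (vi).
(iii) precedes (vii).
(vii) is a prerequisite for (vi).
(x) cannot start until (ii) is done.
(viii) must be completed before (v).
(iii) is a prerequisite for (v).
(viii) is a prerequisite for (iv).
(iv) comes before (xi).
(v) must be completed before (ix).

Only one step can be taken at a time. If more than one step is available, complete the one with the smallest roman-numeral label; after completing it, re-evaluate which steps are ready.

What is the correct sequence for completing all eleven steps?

Only (iii) has no prerequisites, so it is first.
Ready: (i) and (viii). (i) has the earlier label → (i).
Next only (viii) has its prerequisites met → (viii).
Now (ii), (iv), (v) and (vii) have their prerequisites met. (ii) has the earlier label, so (ii) next.
Now (iv), (v) and (vii) have their prerequisites met. (iv) has the earlier label, so (iv) next.
Now (v) and (vii) have their prerequisites met. (v) has the earlier label, so (v) next.
Now (vii) and (xi) have their prerequisites met. (vii) has the earlier label, so (vii) next.
Now (vi), (x) and (xi) have their prerequisites met. (vi) has the earlier label, so (vi) next.
Ready: (x) and (xi). (x) has the earlier label → (x).
(ix) and (xi) are both available; (ix) has the earlier label → (ix).
Next only (xi) has its prerequisites met → (xi).

(iii) (i) (viii) (ii) (iv) (v) (vii) (vi) (x) (ix) (xi)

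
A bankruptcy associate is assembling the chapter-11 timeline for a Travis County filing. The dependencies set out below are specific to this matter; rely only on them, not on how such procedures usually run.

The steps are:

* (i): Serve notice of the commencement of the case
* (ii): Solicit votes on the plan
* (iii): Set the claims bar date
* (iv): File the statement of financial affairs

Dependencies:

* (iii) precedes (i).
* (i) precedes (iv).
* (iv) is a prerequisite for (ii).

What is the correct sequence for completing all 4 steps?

(iii), (i), (iv), (ii)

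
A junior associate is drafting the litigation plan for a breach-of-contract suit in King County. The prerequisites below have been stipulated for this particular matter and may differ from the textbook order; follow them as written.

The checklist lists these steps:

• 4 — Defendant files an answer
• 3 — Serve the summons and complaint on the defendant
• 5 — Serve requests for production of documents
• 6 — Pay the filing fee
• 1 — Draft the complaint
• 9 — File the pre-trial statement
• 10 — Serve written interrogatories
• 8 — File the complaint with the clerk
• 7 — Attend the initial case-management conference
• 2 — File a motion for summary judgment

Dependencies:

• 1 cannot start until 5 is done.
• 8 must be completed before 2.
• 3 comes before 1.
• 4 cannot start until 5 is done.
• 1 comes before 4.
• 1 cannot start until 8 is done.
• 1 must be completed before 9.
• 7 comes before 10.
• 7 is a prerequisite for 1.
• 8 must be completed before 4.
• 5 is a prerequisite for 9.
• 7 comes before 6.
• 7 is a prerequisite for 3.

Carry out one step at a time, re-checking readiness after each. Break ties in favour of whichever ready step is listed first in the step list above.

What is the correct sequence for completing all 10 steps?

5, 8 and 7 have no prerequisites; 5 is listed earlier, so 5 is first.
8 and 7 are both available; 8 is listed earlier → 8.
2 now also ready, so the ready set is {7, 2}; 7 is listed earlier → 7.
Now 3, 6, 10 and 2 have their prerequisites met. 3 is listed earlier, so 3 next.
Ready: 6, 1, 10 and 2. 6 is listed earlier → 6.
Now 1, 10 and 2 have their prerequisites met. 1 is listed earlier, so 1 next.
4, 9, 10 and 2 are all available; 4 is listed earlier → 4.
Now 9, 10 and 2 have their prerequisites met. 9 is listed earlier, so 9 next.
Ready: 10 and 2. 10 is listed earlier → 10.
2 is the only step now ready → 2.

5, 8, 7, 3, 6, 1, 4, 9, 10, 2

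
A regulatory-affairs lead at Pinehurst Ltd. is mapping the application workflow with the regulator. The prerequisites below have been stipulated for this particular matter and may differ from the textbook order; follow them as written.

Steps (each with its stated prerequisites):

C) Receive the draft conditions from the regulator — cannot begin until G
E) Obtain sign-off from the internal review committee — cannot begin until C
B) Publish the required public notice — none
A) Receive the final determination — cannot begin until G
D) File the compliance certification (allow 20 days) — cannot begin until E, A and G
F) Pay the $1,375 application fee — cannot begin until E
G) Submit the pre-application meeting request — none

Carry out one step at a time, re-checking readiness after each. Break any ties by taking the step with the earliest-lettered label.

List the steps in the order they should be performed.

B and G have no prerequisites; B has the earlier label, so B is first.
That leaves G as the only ready step → G.
A and C are both available; A has the earlier label → A.
C needed G, now all done → C.
E needed C, now all done → E.
D and F are both available; D has the earlier label → D.
F needed E, now all done → F.

B → G → A → C → E → D → F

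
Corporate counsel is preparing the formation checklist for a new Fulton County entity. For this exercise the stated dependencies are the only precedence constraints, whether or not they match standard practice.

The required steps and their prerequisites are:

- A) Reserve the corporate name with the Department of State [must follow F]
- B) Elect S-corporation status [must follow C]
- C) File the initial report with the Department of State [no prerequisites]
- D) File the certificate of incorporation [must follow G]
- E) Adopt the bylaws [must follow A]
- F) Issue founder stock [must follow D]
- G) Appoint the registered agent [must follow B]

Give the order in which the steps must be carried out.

Only C has no prerequisites, so it is first.
B needed C, now all done → B.
G needed B, now all done → G.
D is the only step now ready → D.
F needed D, now all done → F.
A needed F, now all done → A.
E needed A, now all done → E.

C, B, G, D, F, A, E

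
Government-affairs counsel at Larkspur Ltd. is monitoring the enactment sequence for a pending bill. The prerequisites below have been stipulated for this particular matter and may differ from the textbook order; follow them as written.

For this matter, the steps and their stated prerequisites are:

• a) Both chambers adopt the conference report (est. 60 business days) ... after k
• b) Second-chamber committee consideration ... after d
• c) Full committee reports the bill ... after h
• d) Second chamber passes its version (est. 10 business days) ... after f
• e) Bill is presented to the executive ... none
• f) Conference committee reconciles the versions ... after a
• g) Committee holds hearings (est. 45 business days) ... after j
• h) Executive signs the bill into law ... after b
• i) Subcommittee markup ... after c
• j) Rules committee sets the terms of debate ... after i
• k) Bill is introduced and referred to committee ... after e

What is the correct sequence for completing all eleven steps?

e, k, a, f, d, b, h, c, i, j, g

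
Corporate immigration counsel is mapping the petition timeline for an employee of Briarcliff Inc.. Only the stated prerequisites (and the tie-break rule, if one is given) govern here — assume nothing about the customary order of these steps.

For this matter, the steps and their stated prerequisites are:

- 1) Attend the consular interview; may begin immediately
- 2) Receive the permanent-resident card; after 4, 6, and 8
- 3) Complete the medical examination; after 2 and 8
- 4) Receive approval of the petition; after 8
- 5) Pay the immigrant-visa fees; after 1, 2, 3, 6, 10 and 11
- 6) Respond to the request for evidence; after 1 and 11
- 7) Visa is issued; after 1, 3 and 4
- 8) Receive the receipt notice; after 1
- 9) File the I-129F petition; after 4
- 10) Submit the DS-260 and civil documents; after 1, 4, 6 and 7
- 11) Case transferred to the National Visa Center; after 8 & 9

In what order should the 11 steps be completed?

1, 8, 4, 9, 11, 6, 2, 3, 7, 10, 5

1 is the only step with nothing outstanding, so it goes first.
8 needed 1, now all done → 8.
Next only 4 has its prerequisites met → 4.
9 needed 4, now all done → 9.
11 is the only step now ready → 11.
6 needed 1 and 11, now all done → 6.
Next only 2 has its prerequisites met → 2.
Next only 3 has its prerequisites met → 3.
7 needed 1, 3 and 4, now all done → 7.
That leaves 10 as the only ready step → 10.
5 needed 1, 2, 3, 6, 10 and 11, now all done → 5.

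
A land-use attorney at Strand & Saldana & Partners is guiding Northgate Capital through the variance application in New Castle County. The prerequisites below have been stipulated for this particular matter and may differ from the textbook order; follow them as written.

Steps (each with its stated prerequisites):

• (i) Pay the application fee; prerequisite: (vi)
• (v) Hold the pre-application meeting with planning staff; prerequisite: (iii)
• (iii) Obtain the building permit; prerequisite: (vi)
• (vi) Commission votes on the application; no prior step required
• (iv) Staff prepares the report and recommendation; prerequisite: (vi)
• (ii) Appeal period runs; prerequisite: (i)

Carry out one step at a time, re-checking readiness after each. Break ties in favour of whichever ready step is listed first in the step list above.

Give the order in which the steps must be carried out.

(vi) → (i) → (iii) → (v) → (iv) → (ii)

(vi) is the only step with nothing outstanding, so it goes first.
(i), (iii) and (iv) are all available; (i) is listed earlier → (i).
(ii) now also ready, so the ready set is {(iii), (iv), (ii)}; (iii) is listed earlier → (iii).
Ready: (v), (iv) and (ii). (v) is listed earlier → (v).
(iv) and (ii) are both available; (iv) is listed earlier → (iv).
(ii) is the only step now ready → (ii).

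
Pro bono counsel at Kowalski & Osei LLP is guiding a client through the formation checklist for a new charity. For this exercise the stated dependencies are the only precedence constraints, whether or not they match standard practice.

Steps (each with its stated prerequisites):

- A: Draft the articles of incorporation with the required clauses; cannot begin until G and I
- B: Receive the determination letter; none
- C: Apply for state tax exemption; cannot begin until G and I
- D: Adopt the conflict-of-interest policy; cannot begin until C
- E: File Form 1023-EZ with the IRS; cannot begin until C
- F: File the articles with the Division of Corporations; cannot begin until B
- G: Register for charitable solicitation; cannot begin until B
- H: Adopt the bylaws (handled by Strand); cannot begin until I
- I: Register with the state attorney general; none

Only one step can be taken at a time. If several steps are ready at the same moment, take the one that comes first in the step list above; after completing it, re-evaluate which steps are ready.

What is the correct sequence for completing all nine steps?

B and I have no prerequisites; B is listed earlier, so B is first.
Now F, G and I have their prerequisites met. F is listed earlier, so F next.
Ready: G and I. G is listed earlier → G.
I is the only step now ready → I.
Ready: A, C and H. A is listed earlier → A.
Now C and H have their prerequisites met. C is listed earlier, so C next.
D, E and H are all available; D is listed earlier → D.
E and H are both available; E is listed earlier → E.
H is the only step now ready → H.

B, F, G, I, A, C, D, E, H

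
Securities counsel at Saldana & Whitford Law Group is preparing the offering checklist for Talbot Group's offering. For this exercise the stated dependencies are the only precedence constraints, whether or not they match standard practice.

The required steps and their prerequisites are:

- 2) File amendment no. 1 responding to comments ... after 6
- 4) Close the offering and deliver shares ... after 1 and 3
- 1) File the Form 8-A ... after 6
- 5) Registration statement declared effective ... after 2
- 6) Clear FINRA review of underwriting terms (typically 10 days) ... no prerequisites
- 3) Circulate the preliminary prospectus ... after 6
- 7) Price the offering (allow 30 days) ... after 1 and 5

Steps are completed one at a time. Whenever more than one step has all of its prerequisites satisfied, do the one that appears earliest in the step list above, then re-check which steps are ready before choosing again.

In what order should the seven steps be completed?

6 → 2 → 1 → 5 → 3 → 4 → 7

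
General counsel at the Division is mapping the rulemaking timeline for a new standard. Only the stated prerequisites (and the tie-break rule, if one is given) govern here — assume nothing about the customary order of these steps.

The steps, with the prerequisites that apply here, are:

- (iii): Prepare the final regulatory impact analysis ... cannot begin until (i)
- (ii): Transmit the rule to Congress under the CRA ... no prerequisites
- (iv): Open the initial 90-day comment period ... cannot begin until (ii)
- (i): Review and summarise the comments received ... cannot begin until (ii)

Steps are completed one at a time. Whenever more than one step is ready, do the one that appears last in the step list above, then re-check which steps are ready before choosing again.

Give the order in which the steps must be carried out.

(ii), (i), (iv), (iii)

(ii) is the only step with nothing outstanding, so it goes first.
Ready: (i) and (iv). (i) is listed later → (i).
(iii) now also ready, so the ready set is {(iv), (iii)}; (iv) is listed later → (iv).
(iii) is the only step now ready → (iii).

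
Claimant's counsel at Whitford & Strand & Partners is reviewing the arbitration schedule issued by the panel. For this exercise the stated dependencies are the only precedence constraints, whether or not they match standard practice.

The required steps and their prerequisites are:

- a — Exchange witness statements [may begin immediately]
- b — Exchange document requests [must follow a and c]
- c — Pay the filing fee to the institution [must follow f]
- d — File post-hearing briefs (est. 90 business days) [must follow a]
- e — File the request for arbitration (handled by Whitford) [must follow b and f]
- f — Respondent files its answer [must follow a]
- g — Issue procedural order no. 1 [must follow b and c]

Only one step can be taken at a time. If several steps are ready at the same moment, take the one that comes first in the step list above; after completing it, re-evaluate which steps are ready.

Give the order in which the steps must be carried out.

Only a has no prerequisites, so it is first.
d and f are both available; d is listed earlier → d.
f needed a, now all done → f.
c is the only step now ready → c.
b needed a and c, now all done → b.
Now e and g have their prerequisites met. e is listed earlier, so e next.
g needed b and c, now all done → g.

a → d → f → c → b → e → g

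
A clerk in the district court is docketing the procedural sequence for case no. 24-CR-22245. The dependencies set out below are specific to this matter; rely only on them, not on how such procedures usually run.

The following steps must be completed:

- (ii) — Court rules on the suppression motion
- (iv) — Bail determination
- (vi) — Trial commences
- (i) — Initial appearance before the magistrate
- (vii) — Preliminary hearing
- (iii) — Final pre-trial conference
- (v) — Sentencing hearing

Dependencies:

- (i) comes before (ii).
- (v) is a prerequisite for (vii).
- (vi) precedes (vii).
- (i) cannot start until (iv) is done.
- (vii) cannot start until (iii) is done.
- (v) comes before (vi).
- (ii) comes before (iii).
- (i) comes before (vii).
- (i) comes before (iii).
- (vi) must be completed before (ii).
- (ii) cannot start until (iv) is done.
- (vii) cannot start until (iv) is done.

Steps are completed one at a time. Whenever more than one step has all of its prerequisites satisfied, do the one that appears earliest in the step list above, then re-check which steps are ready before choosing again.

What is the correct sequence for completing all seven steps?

(iv) (i) (v) (vi) (ii) (iii) (vii)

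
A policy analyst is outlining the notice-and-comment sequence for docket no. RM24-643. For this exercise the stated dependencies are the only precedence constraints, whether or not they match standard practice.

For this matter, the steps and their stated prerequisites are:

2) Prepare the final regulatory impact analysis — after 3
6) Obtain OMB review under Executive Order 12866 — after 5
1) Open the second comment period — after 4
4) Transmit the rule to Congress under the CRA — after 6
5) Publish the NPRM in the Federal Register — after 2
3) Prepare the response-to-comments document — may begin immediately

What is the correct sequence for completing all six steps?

3 → 2 → 5 → 6 → 4 → 1

Only 3 has no prerequisites, so it is first.
2 needed 3, now all done → 2.
That leaves 5 as the only ready step → 5.
6 is the only step now ready → 6.
Next only 4 has its prerequisites met → 4.
1 is the only step now ready → 1.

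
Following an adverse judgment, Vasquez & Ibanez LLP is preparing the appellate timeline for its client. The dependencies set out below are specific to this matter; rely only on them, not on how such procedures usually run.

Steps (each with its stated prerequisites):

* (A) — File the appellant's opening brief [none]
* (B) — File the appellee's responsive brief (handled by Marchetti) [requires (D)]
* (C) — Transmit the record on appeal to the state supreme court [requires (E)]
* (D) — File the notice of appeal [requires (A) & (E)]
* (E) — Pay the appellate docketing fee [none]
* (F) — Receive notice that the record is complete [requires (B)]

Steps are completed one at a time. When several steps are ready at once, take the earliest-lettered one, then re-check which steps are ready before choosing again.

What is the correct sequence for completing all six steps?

(A), (E), (C), (D), (B), (F)

(A) and (E) have no prerequisites; (A) has the earlier label, so (A) is first.
That leaves (E) as the only ready step → (E).
(C) and (D) are both available; (C) has the earlier label → (C).
(D) is the only step now ready → (D).
(B) needed (D), now all done → (B).
(F) is the only step now ready → (F).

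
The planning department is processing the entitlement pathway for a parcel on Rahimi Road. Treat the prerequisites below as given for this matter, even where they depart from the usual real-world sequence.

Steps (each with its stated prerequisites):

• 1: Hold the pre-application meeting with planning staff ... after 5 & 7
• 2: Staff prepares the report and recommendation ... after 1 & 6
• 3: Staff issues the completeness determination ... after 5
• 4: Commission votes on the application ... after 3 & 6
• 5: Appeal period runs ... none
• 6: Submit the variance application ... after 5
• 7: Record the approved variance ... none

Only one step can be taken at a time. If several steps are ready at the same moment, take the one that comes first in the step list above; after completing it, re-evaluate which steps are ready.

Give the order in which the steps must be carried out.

5, 3, 6, 4, 7, 1, 2

Nothing is required for 5 and 7. 5 is listed earlier → 5 first.
3 and 6 now also ready, so the ready set is {3, 6, 7}; 3 is listed earlier → 3.
6 and 7 are both available; 6 is listed earlier → 6.
Now 4 and 7 have their prerequisites met. 4 is listed earlier, so 4 next.
That leaves 7 as the only ready step → 7.
1 is the only step now ready → 1.
Next only 2 has its prerequisites met → 2.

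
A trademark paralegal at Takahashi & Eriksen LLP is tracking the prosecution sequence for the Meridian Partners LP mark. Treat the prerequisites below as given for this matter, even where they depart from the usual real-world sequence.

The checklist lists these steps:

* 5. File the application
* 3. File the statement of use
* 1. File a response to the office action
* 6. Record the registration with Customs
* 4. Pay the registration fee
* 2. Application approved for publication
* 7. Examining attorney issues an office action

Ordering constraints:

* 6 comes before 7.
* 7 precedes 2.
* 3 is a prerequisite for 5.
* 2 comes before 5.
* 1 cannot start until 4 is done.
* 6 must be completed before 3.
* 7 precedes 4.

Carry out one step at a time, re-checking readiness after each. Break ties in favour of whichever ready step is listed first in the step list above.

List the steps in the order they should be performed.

6 → 3 → 7 → 4 → 1 → 2 → 5

6 is the only step with nothing outstanding, so it goes first.
3 and 7 are both available; 3 is listed earlier → 3.
That leaves 7 as the only ready step → 7.
Now 4 and 2 have their prerequisites met. 4 is listed earlier, so 4 next.
Now 1 and 2 have their prerequisites met. 1 is listed earlier, so 1 next.
That leaves 2 as the only ready step → 2.
That leaves 5 as the only ready step → 5.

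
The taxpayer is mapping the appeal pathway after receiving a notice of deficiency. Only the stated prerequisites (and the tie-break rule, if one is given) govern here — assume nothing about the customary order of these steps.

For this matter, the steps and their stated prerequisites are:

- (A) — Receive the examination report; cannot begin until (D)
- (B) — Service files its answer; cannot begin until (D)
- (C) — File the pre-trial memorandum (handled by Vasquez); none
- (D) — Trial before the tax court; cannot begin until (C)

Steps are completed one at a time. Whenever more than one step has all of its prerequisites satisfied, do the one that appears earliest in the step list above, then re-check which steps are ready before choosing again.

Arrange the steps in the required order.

(C), (D), (A), (B)

Only (C) has no prerequisites, so it is first.
(D) needed (C), now all done → (D).
(A) and (B) are both available; (A) is listed earlier → (A).
(B) needed (D), now all done → (B).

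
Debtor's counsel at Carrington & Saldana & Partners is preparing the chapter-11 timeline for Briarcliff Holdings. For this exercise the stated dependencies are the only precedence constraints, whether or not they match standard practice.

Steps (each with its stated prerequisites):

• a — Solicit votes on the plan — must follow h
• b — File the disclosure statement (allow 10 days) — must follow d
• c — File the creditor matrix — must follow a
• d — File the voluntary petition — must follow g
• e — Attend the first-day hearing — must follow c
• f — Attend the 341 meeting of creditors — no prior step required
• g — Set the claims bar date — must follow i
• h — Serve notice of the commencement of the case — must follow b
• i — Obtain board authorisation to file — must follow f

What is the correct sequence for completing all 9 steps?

f has no prerequisites → f first.
i needed f, now all done → i.
g is the only step now ready → g.
Next only d has its prerequisites met → d.
b is the only step now ready → b.
Next only h has its prerequisites met → h.
Next only a has its prerequisites met → a.
c is the only step now ready → c.
That leaves e as the only ready step → e.

f → i → g → d → b → h → a → c → e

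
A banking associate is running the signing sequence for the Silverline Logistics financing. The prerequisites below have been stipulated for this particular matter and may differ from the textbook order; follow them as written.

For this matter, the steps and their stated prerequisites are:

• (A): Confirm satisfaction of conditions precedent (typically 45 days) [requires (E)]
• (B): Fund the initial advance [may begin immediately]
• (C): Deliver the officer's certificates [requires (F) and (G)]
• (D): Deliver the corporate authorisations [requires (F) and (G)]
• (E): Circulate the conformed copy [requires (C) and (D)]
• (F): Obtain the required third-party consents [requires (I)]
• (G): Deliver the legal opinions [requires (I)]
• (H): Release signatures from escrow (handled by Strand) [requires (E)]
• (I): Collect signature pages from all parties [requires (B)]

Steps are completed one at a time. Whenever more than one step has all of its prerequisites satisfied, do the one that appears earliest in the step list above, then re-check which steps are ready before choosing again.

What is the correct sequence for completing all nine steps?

(B) is the only step with nothing outstanding, so it goes first.
(I) needed (B), now all done → (I).
Ready: (F) and (G). (F) is listed earlier → (F).
That leaves (G) as the only ready step → (G).
(C) and (D) are both available; (C) is listed earlier → (C).
Next only (D) has its prerequisites met → (D).
(E) is the only step now ready → (E).
Now (A) and (H) have their prerequisites met. (A) is listed earlier, so (A) next.
Next only (H) has its prerequisites met → (H).

(B) → (I) → (F) → (G) → (C) → (D) → (E) → (A) → (H)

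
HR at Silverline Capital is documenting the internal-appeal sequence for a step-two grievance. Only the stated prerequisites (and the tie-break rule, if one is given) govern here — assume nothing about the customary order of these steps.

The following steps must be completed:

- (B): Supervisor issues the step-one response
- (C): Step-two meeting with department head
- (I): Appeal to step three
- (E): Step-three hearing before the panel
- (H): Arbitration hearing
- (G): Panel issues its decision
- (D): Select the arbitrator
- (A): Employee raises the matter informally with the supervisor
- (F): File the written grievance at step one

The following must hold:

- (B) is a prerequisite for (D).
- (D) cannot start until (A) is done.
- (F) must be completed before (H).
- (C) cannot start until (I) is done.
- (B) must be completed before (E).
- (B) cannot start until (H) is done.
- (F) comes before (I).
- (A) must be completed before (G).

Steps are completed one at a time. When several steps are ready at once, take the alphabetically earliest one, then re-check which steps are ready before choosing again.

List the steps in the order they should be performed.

(A) and (F) have no prerequisites; (A) has the earlier label, so (A) is first.
Ready: (F) and (G). (F) has the earlier label → (F).
(H) and (I) now also ready, so the ready set is {(G), (H), (I)}; (G) has the earlier label → (G).
Ready: (H) and (I). (H) has the earlier label → (H).
(B) now also ready, so the ready set is {(B), (I)}; (B) has the earlier label → (B).
(D), (E) and (I) are all available; (D) has the earlier label → (D).
Now (E) and (I) have their prerequisites met. (E) has the earlier label, so (E) next.
(I) needed (F), now all done → (I).
(C) is the only step now ready → (C).

(A), (F), (G), (H), (B), (D), (E), (I), (C)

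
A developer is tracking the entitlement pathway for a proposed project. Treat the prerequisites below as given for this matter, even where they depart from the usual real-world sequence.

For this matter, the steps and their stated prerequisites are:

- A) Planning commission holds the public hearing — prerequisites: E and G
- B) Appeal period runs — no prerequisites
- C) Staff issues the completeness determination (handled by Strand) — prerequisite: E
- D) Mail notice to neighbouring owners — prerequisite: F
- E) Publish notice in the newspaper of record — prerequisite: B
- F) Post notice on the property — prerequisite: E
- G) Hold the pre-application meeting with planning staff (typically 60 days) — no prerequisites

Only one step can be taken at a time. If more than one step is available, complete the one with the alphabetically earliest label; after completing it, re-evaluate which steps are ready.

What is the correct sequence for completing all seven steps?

B and G have no prerequisites; B has the earlier label, so B is first.
E now also ready, so the ready set is {E, G}; E has the earlier label → E.
C and F now also ready, so the ready set is {C, F, G}; C has the earlier label → C.
Now F and G have their prerequisites met. F has the earlier label, so F next.
D now also ready, so the ready set is {D, G}; D has the earlier label → D.
That leaves G as the only ready step → G.
A is the only step now ready → A.

B, E, C, F, D, G, A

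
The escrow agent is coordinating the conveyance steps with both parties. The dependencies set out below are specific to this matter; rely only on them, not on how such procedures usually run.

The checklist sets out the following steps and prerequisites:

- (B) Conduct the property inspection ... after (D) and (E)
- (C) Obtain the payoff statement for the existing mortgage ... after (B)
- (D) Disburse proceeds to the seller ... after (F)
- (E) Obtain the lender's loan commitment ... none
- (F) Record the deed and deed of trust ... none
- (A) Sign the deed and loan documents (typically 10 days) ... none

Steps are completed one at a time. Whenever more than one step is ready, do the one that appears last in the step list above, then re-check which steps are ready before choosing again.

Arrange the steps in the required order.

Nothing is required for (A), (F) and (E). (A) is listed later → (A) first.
(F) and (E) are both available; (F) is listed later → (F).
(D) now also ready, so the ready set is {(E), (D)}; (E) is listed later → (E).
Next only (D) has its prerequisites met → (D).
That leaves (B) as the only ready step → (B).
(C) needed (B), now all done → (C).

(A) → (F) → (E) → (D) → (B) → (C)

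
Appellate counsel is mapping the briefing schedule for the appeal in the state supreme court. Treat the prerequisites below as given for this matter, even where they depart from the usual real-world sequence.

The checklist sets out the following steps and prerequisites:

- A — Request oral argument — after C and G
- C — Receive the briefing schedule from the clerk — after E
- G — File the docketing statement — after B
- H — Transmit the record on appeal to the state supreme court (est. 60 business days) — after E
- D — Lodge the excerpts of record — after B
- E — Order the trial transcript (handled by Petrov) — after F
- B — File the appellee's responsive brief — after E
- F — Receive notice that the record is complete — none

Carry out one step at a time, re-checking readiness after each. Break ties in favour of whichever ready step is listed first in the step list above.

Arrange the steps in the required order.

F E C H B G A D

F has no prerequisites → F first.
E needed F, now all done → E.
Now C, H and B have their prerequisites met. C is listed earlier, so C next.
Ready: H and B. H is listed earlier → H.
That leaves B as the only ready step → B.
Ready: G and D. G is listed earlier → G.
A now also ready, so the ready set is {A, D}; A is listed earlier → A.
D is the only step now ready → D.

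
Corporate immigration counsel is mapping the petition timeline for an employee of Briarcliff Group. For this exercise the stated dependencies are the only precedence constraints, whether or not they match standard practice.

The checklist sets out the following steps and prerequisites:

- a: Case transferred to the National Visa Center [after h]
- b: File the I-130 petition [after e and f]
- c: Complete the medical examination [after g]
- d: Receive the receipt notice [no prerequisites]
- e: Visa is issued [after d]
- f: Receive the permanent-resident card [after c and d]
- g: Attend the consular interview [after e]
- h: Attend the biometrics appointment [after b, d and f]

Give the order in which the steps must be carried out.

d, e, g, c, f, b, h, a

d is the only step with nothing outstanding, so it goes first.
That leaves e as the only ready step → e.
That leaves g as the only ready step → g.
Next only c has its prerequisites met → c.
Next only f has its prerequisites met → f.
b is the only step now ready → b.
That leaves h as the only ready step → h.
a is the only step now ready → a.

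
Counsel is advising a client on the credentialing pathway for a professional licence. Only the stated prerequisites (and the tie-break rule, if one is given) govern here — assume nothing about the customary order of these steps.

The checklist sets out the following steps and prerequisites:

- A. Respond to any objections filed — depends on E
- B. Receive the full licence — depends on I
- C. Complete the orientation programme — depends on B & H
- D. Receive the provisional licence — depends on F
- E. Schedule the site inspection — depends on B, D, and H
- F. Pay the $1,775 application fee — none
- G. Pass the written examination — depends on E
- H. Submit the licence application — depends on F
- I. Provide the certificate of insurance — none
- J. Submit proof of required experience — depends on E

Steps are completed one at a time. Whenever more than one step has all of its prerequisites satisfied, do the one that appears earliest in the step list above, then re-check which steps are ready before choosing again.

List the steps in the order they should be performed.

F and I have no prerequisites; F is listed earlier, so F is first.
Ready: D, H and I. D is listed earlier → D.
Now H and I have their prerequisites met. H is listed earlier, so H next.
I is the only step now ready → I.
B needed I, now all done → B.
Now C and E have their prerequisites met. C is listed earlier, so C next.
E needed B, D and H, now all done → E.
A, G and J are all available; A is listed earlier → A.
G and J are both available; G is listed earlier → G.
J is the only step now ready → J.

F D H I B C E A G J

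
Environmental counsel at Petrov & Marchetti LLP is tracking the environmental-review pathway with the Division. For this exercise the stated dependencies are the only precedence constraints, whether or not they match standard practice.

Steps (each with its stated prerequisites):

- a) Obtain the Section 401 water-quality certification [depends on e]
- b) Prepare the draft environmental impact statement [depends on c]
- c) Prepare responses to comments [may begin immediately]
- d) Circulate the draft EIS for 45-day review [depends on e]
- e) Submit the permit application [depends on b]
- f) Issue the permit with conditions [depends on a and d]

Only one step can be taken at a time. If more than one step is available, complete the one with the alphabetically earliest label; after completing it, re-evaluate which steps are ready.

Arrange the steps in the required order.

c, b, e, a, d, f

c is the only step with nothing outstanding, so it goes first.
Next only b has its prerequisites met → b.
Next only e has its prerequisites met → e.
Ready: a and d. a has the earlier label → a.
That leaves d as the only ready step → d.
f is the only step now ready → f.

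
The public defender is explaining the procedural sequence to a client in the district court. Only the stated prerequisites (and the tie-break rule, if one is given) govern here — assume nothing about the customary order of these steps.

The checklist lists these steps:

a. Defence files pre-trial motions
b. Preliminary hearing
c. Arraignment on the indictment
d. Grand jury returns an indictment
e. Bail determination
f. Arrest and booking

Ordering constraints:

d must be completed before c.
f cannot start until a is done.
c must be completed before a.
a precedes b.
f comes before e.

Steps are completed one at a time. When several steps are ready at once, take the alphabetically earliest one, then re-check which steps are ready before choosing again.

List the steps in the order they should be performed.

d, c, a, b, f, e

d has no prerequisites → d first.
c needed d, now all done → c.
Next only a has its prerequisites met → a.
Now b and f have their prerequisites met. b has the earlier label, so b next.
Next only f has its prerequisites met → f.
e needed f, now all done → e.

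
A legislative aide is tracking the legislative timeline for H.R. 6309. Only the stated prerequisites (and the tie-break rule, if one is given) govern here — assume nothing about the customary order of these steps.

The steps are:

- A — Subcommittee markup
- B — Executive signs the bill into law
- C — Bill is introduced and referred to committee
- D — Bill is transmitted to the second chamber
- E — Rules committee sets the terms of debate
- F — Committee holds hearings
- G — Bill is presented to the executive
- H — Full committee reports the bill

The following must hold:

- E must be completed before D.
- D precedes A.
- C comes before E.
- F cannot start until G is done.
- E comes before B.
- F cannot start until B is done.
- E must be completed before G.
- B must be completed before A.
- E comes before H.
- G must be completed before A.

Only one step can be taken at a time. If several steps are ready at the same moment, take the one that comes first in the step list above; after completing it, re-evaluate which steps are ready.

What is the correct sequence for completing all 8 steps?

Only C has no prerequisites, so it is first.
E needed C, now all done → E.
Ready: B, D, G and H. B is listed earlier → B.
Ready: D, G and H. D is listed earlier → D.
G and H are both available; G is listed earlier → G.
Now A, F and H have their prerequisites met. A is listed earlier, so A next.
F and H are both available; F is listed earlier → F.
That leaves H as the only ready step → H.

C, E, B, D, G, A, F, H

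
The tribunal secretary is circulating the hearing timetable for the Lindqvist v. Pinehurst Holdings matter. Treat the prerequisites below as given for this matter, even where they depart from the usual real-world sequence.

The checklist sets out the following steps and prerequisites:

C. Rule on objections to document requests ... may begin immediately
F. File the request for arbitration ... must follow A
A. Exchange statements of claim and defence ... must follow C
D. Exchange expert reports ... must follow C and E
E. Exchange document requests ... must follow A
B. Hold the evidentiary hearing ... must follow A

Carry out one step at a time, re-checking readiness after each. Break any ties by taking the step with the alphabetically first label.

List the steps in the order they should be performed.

C has no prerequisites → C first.
A is the only step now ready → A.
Ready: B, E and F. B has the earlier label → B.
Now E and F have their prerequisites met. E has the earlier label, so E next.
D now also ready, so the ready set is {D, F}; D has the earlier label → D.
Next only F has its prerequisites met → F.

C, A, B, E, D, F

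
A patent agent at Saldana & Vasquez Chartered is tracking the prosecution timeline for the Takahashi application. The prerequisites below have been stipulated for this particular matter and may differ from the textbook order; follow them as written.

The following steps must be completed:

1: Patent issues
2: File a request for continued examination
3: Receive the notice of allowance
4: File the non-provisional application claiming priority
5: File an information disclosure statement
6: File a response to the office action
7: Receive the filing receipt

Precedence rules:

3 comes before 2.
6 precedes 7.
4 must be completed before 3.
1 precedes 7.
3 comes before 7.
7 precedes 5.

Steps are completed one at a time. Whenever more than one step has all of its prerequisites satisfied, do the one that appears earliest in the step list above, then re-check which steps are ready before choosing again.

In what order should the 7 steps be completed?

1, 4, 3, 2, 6, 7, 5

Nothing is required for 1, 4 and 6. 1 is listed earlier → 1 first.
4 and 6 are both available; 4 is listed earlier → 4.
Ready: 3 and 6. 3 is listed earlier → 3.
2 and 6 are both available; 2 is listed earlier → 2.
Next only 6 has its prerequisites met → 6.
Next only 7 has its prerequisites met → 7.
Next only 5 has its prerequisites met → 5.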